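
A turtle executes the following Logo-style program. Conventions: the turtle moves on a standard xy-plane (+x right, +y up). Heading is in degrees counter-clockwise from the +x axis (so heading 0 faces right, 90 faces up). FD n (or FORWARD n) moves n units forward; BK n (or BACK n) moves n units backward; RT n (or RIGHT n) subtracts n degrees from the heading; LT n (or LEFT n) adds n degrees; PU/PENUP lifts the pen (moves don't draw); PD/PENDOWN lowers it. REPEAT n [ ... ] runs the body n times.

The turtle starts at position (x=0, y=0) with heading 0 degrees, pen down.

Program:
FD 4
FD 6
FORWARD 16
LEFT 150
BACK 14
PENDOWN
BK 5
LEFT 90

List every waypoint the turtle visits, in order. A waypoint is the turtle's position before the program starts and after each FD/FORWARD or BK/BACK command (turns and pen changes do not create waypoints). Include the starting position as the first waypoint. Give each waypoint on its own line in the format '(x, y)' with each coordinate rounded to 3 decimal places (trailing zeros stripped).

Executing turtle program step by step:
Start: pos=(0,0), heading=0, pen down
FD 4: (0,0) -> (4,0) [heading=0, draw]
FD 6: (4,0) -> (10,0) [heading=0, draw]
FD 16: (10,0) -> (26,0) [heading=0, draw]
LT 150: heading 0 -> 150
BK 14: (26,0) -> (38.124,-7) [heading=150, draw]
PD: pen down
BK 5: (38.124,-7) -> (42.454,-9.5) [heading=150, draw]
LT 90: heading 150 -> 240
Final: pos=(42.454,-9.5), heading=240, 5 segment(s) drawn
Waypoints (6 total):
(0, 0)
(4, 0)
(10, 0)
(26, 0)
(38.124, -7)
(42.454, -9.5)

Answer: (0, 0)
(4, 0)
(10, 0)
(26, 0)
(38.124, -7)
(42.454, -9.5)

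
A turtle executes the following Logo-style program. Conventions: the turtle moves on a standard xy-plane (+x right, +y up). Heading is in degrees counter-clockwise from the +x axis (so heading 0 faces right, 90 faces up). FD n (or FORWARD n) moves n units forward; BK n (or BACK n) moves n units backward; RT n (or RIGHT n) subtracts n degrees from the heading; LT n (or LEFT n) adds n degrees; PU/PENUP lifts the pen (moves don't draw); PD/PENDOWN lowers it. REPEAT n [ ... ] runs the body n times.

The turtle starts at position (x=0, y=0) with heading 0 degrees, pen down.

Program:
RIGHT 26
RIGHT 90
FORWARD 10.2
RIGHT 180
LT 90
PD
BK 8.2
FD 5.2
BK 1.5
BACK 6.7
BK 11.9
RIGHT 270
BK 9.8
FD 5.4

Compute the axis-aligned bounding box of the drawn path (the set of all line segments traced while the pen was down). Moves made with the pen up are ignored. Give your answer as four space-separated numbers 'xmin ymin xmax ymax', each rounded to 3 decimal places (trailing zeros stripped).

Answer: -4.471 -19.294 20.587 0

Derivation:
Executing turtle program step by step:
Start: pos=(0,0), heading=0, pen down
RT 26: heading 0 -> 334
RT 90: heading 334 -> 244
FD 10.2: (0,0) -> (-4.471,-9.168) [heading=244, draw]
RT 180: heading 244 -> 64
LT 90: heading 64 -> 154
PD: pen down
BK 8.2: (-4.471,-9.168) -> (2.899,-12.762) [heading=154, draw]
FD 5.2: (2.899,-12.762) -> (-1.775,-10.483) [heading=154, draw]
BK 1.5: (-1.775,-10.483) -> (-0.427,-11.14) [heading=154, draw]
BK 6.7: (-0.427,-11.14) -> (5.595,-14.077) [heading=154, draw]
BK 11.9: (5.595,-14.077) -> (16.291,-19.294) [heading=154, draw]
RT 270: heading 154 -> 244
BK 9.8: (16.291,-19.294) -> (20.587,-10.486) [heading=244, draw]
FD 5.4: (20.587,-10.486) -> (18.22,-15.339) [heading=244, draw]
Final: pos=(18.22,-15.339), heading=244, 8 segment(s) drawn

Segment endpoints: x in {-4.471, -1.775, -0.427, 0, 2.899, 5.595, 16.291, 18.22, 20.587}, y in {-19.294, -15.339, -14.077, -12.762, -11.14, -10.486, -10.483, -9.168, 0}
xmin=-4.471, ymin=-19.294, xmax=20.587, ymax=0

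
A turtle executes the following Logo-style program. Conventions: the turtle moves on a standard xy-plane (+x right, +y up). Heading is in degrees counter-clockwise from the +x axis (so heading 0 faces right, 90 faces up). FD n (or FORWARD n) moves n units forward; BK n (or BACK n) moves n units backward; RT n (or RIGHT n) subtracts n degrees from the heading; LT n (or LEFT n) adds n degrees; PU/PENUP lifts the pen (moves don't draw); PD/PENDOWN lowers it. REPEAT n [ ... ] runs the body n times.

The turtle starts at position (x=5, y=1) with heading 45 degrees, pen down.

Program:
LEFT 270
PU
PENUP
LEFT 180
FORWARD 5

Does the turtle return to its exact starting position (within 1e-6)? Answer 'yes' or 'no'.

Executing turtle program step by step:
Start: pos=(5,1), heading=45, pen down
LT 270: heading 45 -> 315
PU: pen up
PU: pen up
LT 180: heading 315 -> 135
FD 5: (5,1) -> (1.464,4.536) [heading=135, move]
Final: pos=(1.464,4.536), heading=135, 0 segment(s) drawn

Start position: (5, 1)
Final position: (1.464, 4.536)
Distance = 5; >= 1e-6 -> NOT closed

Answer: no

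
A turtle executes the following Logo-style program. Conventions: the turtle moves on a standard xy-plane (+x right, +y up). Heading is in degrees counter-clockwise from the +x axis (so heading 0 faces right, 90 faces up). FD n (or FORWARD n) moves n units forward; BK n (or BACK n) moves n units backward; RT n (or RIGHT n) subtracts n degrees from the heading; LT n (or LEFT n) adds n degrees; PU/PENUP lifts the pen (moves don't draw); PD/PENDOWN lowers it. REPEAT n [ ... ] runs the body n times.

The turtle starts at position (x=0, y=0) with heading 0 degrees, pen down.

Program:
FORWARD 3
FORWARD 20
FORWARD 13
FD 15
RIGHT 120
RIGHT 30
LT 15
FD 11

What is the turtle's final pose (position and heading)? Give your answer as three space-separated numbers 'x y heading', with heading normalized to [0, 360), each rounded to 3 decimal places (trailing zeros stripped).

Answer: 43.222 -7.778 225

Derivation:
Executing turtle program step by step:
Start: pos=(0,0), heading=0, pen down
FD 3: (0,0) -> (3,0) [heading=0, draw]
FD 20: (3,0) -> (23,0) [heading=0, draw]
FD 13: (23,0) -> (36,0) [heading=0, draw]
FD 15: (36,0) -> (51,0) [heading=0, draw]
RT 120: heading 0 -> 240
RT 30: heading 240 -> 210
LT 15: heading 210 -> 225
FD 11: (51,0) -> (43.222,-7.778) [heading=225, draw]
Final: pos=(43.222,-7.778), heading=225, 5 segment(s) drawn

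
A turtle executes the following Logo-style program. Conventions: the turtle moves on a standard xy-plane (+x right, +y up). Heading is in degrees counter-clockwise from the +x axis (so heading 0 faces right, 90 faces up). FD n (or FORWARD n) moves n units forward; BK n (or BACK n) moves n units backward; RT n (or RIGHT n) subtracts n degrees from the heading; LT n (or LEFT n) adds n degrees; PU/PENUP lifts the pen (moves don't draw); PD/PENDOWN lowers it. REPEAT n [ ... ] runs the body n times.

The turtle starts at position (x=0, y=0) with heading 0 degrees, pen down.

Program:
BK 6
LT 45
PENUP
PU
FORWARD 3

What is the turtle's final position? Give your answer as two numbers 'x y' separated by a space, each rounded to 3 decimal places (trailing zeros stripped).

Answer: -3.879 2.121

Derivation:
Executing turtle program step by step:
Start: pos=(0,0), heading=0, pen down
BK 6: (0,0) -> (-6,0) [heading=0, draw]
LT 45: heading 0 -> 45
PU: pen up
PU: pen up
FD 3: (-6,0) -> (-3.879,2.121) [heading=45, move]
Final: pos=(-3.879,2.121), heading=45, 1 segment(s) drawn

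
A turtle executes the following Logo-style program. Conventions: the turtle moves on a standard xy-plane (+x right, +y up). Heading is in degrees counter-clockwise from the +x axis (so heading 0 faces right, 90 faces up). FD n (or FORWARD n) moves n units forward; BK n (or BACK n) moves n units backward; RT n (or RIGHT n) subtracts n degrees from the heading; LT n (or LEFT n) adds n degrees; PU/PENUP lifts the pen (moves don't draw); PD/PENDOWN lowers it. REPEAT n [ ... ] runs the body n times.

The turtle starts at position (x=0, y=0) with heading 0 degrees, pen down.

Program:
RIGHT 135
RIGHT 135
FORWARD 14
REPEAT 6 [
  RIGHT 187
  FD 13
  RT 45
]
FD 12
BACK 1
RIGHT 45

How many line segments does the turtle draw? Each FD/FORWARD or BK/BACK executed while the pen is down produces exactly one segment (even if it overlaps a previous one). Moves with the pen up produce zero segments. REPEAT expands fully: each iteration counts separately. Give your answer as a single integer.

Executing turtle program step by step:
Start: pos=(0,0), heading=0, pen down
RT 135: heading 0 -> 225
RT 135: heading 225 -> 90
FD 14: (0,0) -> (0,14) [heading=90, draw]
REPEAT 6 [
  -- iteration 1/6 --
  RT 187: heading 90 -> 263
  FD 13: (0,14) -> (-1.584,1.097) [heading=263, draw]
  RT 45: heading 263 -> 218
  -- iteration 2/6 --
  RT 187: heading 218 -> 31
  FD 13: (-1.584,1.097) -> (9.559,7.792) [heading=31, draw]
  RT 45: heading 31 -> 346
  -- iteration 3/6 --
  RT 187: heading 346 -> 159
  FD 13: (9.559,7.792) -> (-2.578,12.451) [heading=159, draw]
  RT 45: heading 159 -> 114
  -- iteration 4/6 --
  RT 187: heading 114 -> 287
  FD 13: (-2.578,12.451) -> (1.223,0.019) [heading=287, draw]
  RT 45: heading 287 -> 242
  -- iteration 5/6 --
  RT 187: heading 242 -> 55
  FD 13: (1.223,0.019) -> (8.68,10.668) [heading=55, draw]
  RT 45: heading 55 -> 10
  -- iteration 6/6 --
  RT 187: heading 10 -> 183
  FD 13: (8.68,10.668) -> (-4.303,9.988) [heading=183, draw]
  RT 45: heading 183 -> 138
]
FD 12: (-4.303,9.988) -> (-13.22,18.017) [heading=138, draw]
BK 1: (-13.22,18.017) -> (-12.477,17.348) [heading=138, draw]
RT 45: heading 138 -> 93
Final: pos=(-12.477,17.348), heading=93, 9 segment(s) drawn
Segments drawn: 9

Answer: 9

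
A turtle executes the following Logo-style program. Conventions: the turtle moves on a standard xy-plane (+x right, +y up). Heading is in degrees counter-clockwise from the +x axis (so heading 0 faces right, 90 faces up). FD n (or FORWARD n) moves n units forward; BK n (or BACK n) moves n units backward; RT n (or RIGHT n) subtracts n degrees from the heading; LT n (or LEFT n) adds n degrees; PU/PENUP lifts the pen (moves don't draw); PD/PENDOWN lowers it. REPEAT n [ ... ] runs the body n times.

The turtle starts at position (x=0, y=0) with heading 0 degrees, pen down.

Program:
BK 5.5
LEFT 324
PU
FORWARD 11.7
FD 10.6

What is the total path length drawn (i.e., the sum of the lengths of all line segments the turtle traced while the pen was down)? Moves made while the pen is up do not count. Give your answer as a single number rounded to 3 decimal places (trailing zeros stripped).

Executing turtle program step by step:
Start: pos=(0,0), heading=0, pen down
BK 5.5: (0,0) -> (-5.5,0) [heading=0, draw]
LT 324: heading 0 -> 324
PU: pen up
FD 11.7: (-5.5,0) -> (3.965,-6.877) [heading=324, move]
FD 10.6: (3.965,-6.877) -> (12.541,-13.108) [heading=324, move]
Final: pos=(12.541,-13.108), heading=324, 1 segment(s) drawn

Segment lengths:
  seg 1: (0,0) -> (-5.5,0), length = 5.5
Total = 5.5

Answer: 5.5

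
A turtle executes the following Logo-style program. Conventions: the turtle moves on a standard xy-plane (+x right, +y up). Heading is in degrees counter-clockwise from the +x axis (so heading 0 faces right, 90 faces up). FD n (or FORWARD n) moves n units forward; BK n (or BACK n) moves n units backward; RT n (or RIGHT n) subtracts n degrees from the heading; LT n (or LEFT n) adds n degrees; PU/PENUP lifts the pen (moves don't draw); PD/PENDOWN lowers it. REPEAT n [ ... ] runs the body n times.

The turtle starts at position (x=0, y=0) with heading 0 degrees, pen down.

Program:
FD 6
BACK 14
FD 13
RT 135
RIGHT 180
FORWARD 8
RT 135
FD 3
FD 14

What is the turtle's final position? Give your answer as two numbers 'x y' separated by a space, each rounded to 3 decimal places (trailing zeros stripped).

Executing turtle program step by step:
Start: pos=(0,0), heading=0, pen down
FD 6: (0,0) -> (6,0) [heading=0, draw]
BK 14: (6,0) -> (-8,0) [heading=0, draw]
FD 13: (-8,0) -> (5,0) [heading=0, draw]
RT 135: heading 0 -> 225
RT 180: heading 225 -> 45
FD 8: (5,0) -> (10.657,5.657) [heading=45, draw]
RT 135: heading 45 -> 270
FD 3: (10.657,5.657) -> (10.657,2.657) [heading=270, draw]
FD 14: (10.657,2.657) -> (10.657,-11.343) [heading=270, draw]
Final: pos=(10.657,-11.343), heading=270, 6 segment(s) drawn

Answer: 10.657 -11.343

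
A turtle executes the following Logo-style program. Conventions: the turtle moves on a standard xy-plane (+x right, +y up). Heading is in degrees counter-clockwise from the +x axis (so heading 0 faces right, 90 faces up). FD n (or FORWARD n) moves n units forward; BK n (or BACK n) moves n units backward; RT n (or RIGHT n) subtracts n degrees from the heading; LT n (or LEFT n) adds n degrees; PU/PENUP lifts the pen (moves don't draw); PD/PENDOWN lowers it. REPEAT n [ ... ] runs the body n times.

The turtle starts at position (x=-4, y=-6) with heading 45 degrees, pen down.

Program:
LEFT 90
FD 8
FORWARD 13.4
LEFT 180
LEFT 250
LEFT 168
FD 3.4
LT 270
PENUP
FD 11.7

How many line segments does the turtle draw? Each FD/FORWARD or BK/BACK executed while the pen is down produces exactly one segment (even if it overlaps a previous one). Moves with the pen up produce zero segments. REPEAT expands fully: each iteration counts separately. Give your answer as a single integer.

Executing turtle program step by step:
Start: pos=(-4,-6), heading=45, pen down
LT 90: heading 45 -> 135
FD 8: (-4,-6) -> (-9.657,-0.343) [heading=135, draw]
FD 13.4: (-9.657,-0.343) -> (-19.132,9.132) [heading=135, draw]
LT 180: heading 135 -> 315
LT 250: heading 315 -> 205
LT 168: heading 205 -> 13
FD 3.4: (-19.132,9.132) -> (-15.819,9.897) [heading=13, draw]
LT 270: heading 13 -> 283
PU: pen up
FD 11.7: (-15.819,9.897) -> (-13.187,-1.503) [heading=283, move]
Final: pos=(-13.187,-1.503), heading=283, 3 segment(s) drawn
Segments drawn: 3

Answer: 3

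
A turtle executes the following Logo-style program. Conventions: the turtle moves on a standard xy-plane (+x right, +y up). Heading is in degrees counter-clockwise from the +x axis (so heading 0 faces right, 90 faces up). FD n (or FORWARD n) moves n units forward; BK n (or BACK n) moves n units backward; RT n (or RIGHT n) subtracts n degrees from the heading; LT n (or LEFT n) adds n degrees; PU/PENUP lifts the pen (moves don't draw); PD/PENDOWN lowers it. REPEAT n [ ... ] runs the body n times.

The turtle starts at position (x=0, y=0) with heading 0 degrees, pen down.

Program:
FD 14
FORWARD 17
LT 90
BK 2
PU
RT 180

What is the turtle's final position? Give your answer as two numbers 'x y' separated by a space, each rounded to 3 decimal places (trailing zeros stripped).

Executing turtle program step by step:
Start: pos=(0,0), heading=0, pen down
FD 14: (0,0) -> (14,0) [heading=0, draw]
FD 17: (14,0) -> (31,0) [heading=0, draw]
LT 90: heading 0 -> 90
BK 2: (31,0) -> (31,-2) [heading=90, draw]
PU: pen up
RT 180: heading 90 -> 270
Final: pos=(31,-2), heading=270, 3 segment(s) drawn

Answer: 31 -2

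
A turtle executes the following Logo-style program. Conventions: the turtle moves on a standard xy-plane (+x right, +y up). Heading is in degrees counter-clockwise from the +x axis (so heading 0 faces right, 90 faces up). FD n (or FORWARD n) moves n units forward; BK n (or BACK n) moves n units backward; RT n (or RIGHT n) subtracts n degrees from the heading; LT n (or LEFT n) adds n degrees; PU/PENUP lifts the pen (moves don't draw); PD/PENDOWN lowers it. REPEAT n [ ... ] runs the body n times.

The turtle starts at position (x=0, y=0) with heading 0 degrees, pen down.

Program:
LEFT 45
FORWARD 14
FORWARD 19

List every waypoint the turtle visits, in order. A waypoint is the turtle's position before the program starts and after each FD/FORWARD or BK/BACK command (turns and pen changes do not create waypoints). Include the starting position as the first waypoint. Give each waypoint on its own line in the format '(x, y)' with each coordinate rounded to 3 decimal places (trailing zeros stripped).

Answer: (0, 0)
(9.899, 9.899)
(23.335, 23.335)

Derivation:
Executing turtle program step by step:
Start: pos=(0,0), heading=0, pen down
LT 45: heading 0 -> 45
FD 14: (0,0) -> (9.899,9.899) [heading=45, draw]
FD 19: (9.899,9.899) -> (23.335,23.335) [heading=45, draw]
Final: pos=(23.335,23.335), heading=45, 2 segment(s) drawn
Waypoints (3 total):
(0, 0)
(9.899, 9.899)
(23.335, 23.335)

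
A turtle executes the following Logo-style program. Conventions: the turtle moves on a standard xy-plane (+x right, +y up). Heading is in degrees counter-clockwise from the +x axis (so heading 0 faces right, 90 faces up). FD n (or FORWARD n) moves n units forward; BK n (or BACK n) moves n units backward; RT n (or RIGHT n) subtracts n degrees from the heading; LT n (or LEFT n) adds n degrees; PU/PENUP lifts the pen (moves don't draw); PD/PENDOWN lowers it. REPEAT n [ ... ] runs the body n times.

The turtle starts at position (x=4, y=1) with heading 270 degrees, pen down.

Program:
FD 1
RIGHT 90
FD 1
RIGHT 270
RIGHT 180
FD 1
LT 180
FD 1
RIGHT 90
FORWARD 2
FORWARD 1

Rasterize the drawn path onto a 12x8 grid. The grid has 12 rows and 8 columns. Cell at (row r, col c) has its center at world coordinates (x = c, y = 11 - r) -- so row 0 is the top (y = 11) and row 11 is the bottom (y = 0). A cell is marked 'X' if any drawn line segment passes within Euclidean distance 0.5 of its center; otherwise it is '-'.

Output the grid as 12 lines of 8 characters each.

Answer: --------
--------
--------
--------
--------
--------
--------
--------
--------
--------
---XX---
XXXXX---

Derivation:
Segment 0: (4,1) -> (4,0)
Segment 1: (4,0) -> (3,0)
Segment 2: (3,0) -> (3,1)
Segment 3: (3,1) -> (3,0)
Segment 4: (3,0) -> (1,-0)
Segment 5: (1,-0) -> (0,-0)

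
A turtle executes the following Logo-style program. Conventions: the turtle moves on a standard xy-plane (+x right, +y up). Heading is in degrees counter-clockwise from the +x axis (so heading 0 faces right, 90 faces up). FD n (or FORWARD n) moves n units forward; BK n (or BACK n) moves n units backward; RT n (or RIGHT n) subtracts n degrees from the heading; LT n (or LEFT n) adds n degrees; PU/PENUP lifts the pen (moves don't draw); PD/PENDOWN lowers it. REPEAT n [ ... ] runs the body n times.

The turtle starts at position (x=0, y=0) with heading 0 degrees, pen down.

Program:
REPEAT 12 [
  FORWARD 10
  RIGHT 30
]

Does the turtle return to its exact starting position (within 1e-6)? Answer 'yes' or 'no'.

Executing turtle program step by step:
Start: pos=(0,0), heading=0, pen down
REPEAT 12 [
  -- iteration 1/12 --
  FD 10: (0,0) -> (10,0) [heading=0, draw]
  RT 30: heading 0 -> 330
  -- iteration 2/12 --
  FD 10: (10,0) -> (18.66,-5) [heading=330, draw]
  RT 30: heading 330 -> 300
  -- iteration 3/12 --
  FD 10: (18.66,-5) -> (23.66,-13.66) [heading=300, draw]
  RT 30: heading 300 -> 270
  -- iteration 4/12 --
  FD 10: (23.66,-13.66) -> (23.66,-23.66) [heading=270, draw]
  RT 30: heading 270 -> 240
  -- iteration 5/12 --
  FD 10: (23.66,-23.66) -> (18.66,-32.321) [heading=240, draw]
  RT 30: heading 240 -> 210
  -- iteration 6/12 --
  FD 10: (18.66,-32.321) -> (10,-37.321) [heading=210, draw]
  RT 30: heading 210 -> 180
  -- iteration 7/12 --
  FD 10: (10,-37.321) -> (0,-37.321) [heading=180, draw]
  RT 30: heading 180 -> 150
  -- iteration 8/12 --
  FD 10: (0,-37.321) -> (-8.66,-32.321) [heading=150, draw]
  RT 30: heading 150 -> 120
  -- iteration 9/12 --
  FD 10: (-8.66,-32.321) -> (-13.66,-23.66) [heading=120, draw]
  RT 30: heading 120 -> 90
  -- iteration 10/12 --
  FD 10: (-13.66,-23.66) -> (-13.66,-13.66) [heading=90, draw]
  RT 30: heading 90 -> 60
  -- iteration 11/12 --
  FD 10: (-13.66,-13.66) -> (-8.66,-5) [heading=60, draw]
  RT 30: heading 60 -> 30
  -- iteration 12/12 --
  FD 10: (-8.66,-5) -> (0,0) [heading=30, draw]
  RT 30: heading 30 -> 0
]
Final: pos=(0,0), heading=0, 12 segment(s) drawn

Start position: (0, 0)
Final position: (0, 0)
Distance = 0; < 1e-6 -> CLOSED

Answer: yes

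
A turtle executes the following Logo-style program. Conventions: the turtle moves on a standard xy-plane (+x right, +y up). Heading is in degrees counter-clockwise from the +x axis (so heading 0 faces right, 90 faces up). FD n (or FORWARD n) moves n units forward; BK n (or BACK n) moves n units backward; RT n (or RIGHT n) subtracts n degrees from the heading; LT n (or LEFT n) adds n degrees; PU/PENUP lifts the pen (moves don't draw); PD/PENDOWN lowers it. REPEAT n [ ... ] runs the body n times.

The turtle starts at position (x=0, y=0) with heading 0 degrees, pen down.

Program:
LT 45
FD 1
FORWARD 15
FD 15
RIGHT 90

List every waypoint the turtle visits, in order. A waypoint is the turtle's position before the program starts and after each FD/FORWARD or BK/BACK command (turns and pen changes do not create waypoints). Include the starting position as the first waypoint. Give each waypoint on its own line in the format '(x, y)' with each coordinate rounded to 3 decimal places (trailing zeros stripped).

Executing turtle program step by step:
Start: pos=(0,0), heading=0, pen down
LT 45: heading 0 -> 45
FD 1: (0,0) -> (0.707,0.707) [heading=45, draw]
FD 15: (0.707,0.707) -> (11.314,11.314) [heading=45, draw]
FD 15: (11.314,11.314) -> (21.92,21.92) [heading=45, draw]
RT 90: heading 45 -> 315
Final: pos=(21.92,21.92), heading=315, 3 segment(s) drawn
Waypoints (4 total):
(0, 0)
(0.707, 0.707)
(11.314, 11.314)
(21.92, 21.92)

Answer: (0, 0)
(0.707, 0.707)
(11.314, 11.314)
(21.92, 21.92)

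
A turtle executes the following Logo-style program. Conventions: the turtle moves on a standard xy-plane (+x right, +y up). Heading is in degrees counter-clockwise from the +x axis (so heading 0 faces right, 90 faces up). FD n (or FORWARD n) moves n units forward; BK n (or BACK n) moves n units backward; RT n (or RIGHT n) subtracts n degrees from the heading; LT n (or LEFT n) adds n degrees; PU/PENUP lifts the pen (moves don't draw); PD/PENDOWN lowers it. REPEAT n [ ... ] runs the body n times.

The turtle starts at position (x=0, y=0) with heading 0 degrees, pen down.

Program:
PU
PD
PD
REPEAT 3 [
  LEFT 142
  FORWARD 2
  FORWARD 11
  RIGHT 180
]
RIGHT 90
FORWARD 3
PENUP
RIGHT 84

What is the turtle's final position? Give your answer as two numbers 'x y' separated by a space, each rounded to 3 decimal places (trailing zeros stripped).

Answer: -10.842 33.714

Derivation:
Executing turtle program step by step:
Start: pos=(0,0), heading=0, pen down
PU: pen up
PD: pen down
PD: pen down
REPEAT 3 [
  -- iteration 1/3 --
  LT 142: heading 0 -> 142
  FD 2: (0,0) -> (-1.576,1.231) [heading=142, draw]
  FD 11: (-1.576,1.231) -> (-10.244,8.004) [heading=142, draw]
  RT 180: heading 142 -> 322
  -- iteration 2/3 --
  LT 142: heading 322 -> 104
  FD 2: (-10.244,8.004) -> (-10.728,9.944) [heading=104, draw]
  FD 11: (-10.728,9.944) -> (-13.389,20.617) [heading=104, draw]
  RT 180: heading 104 -> 284
  -- iteration 3/3 --
  LT 142: heading 284 -> 66
  FD 2: (-13.389,20.617) -> (-12.576,22.445) [heading=66, draw]
  FD 11: (-12.576,22.445) -> (-8.102,32.494) [heading=66, draw]
  RT 180: heading 66 -> 246
]
RT 90: heading 246 -> 156
FD 3: (-8.102,32.494) -> (-10.842,33.714) [heading=156, draw]
PU: pen up
RT 84: heading 156 -> 72
Final: pos=(-10.842,33.714), heading=72, 7 segment(s) drawn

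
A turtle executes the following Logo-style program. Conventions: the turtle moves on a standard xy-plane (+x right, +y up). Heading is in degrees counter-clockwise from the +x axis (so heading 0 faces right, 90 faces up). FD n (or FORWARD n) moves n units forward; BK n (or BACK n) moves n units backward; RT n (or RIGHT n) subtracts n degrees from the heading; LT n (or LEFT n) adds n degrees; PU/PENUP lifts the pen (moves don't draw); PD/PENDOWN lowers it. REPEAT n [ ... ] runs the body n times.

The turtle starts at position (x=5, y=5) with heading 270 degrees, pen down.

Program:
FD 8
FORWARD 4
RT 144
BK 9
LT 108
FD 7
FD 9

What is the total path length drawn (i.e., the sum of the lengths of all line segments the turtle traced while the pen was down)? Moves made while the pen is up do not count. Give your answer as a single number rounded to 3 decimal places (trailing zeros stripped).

Executing turtle program step by step:
Start: pos=(5,5), heading=270, pen down
FD 8: (5,5) -> (5,-3) [heading=270, draw]
FD 4: (5,-3) -> (5,-7) [heading=270, draw]
RT 144: heading 270 -> 126
BK 9: (5,-7) -> (10.29,-14.281) [heading=126, draw]
LT 108: heading 126 -> 234
FD 7: (10.29,-14.281) -> (6.176,-19.944) [heading=234, draw]
FD 9: (6.176,-19.944) -> (0.886,-27.225) [heading=234, draw]
Final: pos=(0.886,-27.225), heading=234, 5 segment(s) drawn

Segment lengths:
  seg 1: (5,5) -> (5,-3), length = 8
  seg 2: (5,-3) -> (5,-7), length = 4
  seg 3: (5,-7) -> (10.29,-14.281), length = 9
  seg 4: (10.29,-14.281) -> (6.176,-19.944), length = 7
  seg 5: (6.176,-19.944) -> (0.886,-27.225), length = 9
Total = 37

Answer: 37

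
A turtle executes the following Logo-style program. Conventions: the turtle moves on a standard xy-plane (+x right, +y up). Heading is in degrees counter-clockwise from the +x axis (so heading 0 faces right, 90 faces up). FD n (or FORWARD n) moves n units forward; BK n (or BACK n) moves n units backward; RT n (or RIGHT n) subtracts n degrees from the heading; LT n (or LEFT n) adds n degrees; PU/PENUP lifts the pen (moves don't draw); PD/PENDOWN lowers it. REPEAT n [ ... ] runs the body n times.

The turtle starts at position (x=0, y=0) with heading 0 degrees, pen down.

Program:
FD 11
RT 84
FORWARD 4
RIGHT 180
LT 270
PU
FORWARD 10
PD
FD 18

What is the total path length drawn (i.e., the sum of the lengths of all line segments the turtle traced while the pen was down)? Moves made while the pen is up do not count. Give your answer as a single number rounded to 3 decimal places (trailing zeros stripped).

Executing turtle program step by step:
Start: pos=(0,0), heading=0, pen down
FD 11: (0,0) -> (11,0) [heading=0, draw]
RT 84: heading 0 -> 276
FD 4: (11,0) -> (11.418,-3.978) [heading=276, draw]
RT 180: heading 276 -> 96
LT 270: heading 96 -> 6
PU: pen up
FD 10: (11.418,-3.978) -> (21.363,-2.933) [heading=6, move]
PD: pen down
FD 18: (21.363,-2.933) -> (39.265,-1.051) [heading=6, draw]
Final: pos=(39.265,-1.051), heading=6, 3 segment(s) drawn

Segment lengths:
  seg 1: (0,0) -> (11,0), length = 11
  seg 2: (11,0) -> (11.418,-3.978), length = 4
  seg 3: (21.363,-2.933) -> (39.265,-1.051), length = 18
Total = 33

Answer: 33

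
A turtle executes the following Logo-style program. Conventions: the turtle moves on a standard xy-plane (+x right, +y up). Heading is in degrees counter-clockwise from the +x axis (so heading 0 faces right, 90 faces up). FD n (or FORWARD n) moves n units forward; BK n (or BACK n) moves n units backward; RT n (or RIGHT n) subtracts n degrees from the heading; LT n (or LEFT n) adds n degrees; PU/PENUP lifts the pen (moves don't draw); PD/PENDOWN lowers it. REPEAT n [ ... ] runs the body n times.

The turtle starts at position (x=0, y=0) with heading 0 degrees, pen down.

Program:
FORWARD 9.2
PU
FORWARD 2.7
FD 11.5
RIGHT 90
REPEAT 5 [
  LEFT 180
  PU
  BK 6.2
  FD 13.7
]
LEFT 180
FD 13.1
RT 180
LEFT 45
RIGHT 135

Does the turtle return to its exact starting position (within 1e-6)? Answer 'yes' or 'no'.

Answer: no

Derivation:
Executing turtle program step by step:
Start: pos=(0,0), heading=0, pen down
FD 9.2: (0,0) -> (9.2,0) [heading=0, draw]
PU: pen up
FD 2.7: (9.2,0) -> (11.9,0) [heading=0, move]
FD 11.5: (11.9,0) -> (23.4,0) [heading=0, move]
RT 90: heading 0 -> 270
REPEAT 5 [
  -- iteration 1/5 --
  LT 180: heading 270 -> 90
  PU: pen up
  BK 6.2: (23.4,0) -> (23.4,-6.2) [heading=90, move]
  FD 13.7: (23.4,-6.2) -> (23.4,7.5) [heading=90, move]
  -- iteration 2/5 --
  LT 180: heading 90 -> 270
  PU: pen up
  BK 6.2: (23.4,7.5) -> (23.4,13.7) [heading=270, move]
  FD 13.7: (23.4,13.7) -> (23.4,0) [heading=270, move]
  -- iteration 3/5 --
  LT 180: heading 270 -> 90
  PU: pen up
  BK 6.2: (23.4,0) -> (23.4,-6.2) [heading=90, move]
  FD 13.7: (23.4,-6.2) -> (23.4,7.5) [heading=90, move]
  -- iteration 4/5 --
  LT 180: heading 90 -> 270
  PU: pen up
  BK 6.2: (23.4,7.5) -> (23.4,13.7) [heading=270, move]
  FD 13.7: (23.4,13.7) -> (23.4,0) [heading=270, move]
  -- iteration 5/5 --
  LT 180: heading 270 -> 90
  PU: pen up
  BK 6.2: (23.4,0) -> (23.4,-6.2) [heading=90, move]
  FD 13.7: (23.4,-6.2) -> (23.4,7.5) [heading=90, move]
]
LT 180: heading 90 -> 270
FD 13.1: (23.4,7.5) -> (23.4,-5.6) [heading=270, move]
RT 180: heading 270 -> 90
LT 45: heading 90 -> 135
RT 135: heading 135 -> 0
Final: pos=(23.4,-5.6), heading=0, 1 segment(s) drawn

Start position: (0, 0)
Final position: (23.4, -5.6)
Distance = 24.061; >= 1e-6 -> NOT closed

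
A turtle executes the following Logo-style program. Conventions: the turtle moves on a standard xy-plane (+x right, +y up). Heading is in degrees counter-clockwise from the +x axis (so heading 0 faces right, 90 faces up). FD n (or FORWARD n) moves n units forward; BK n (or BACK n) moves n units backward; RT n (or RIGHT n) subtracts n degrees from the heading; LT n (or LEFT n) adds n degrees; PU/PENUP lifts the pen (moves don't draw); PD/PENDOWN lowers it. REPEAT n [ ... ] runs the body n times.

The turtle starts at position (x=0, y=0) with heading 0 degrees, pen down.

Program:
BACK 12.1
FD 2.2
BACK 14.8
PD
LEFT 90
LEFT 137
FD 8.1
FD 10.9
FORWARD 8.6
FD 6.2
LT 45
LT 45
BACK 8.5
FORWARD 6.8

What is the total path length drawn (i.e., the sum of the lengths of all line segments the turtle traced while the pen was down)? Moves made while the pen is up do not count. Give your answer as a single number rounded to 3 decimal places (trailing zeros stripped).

Executing turtle program step by step:
Start: pos=(0,0), heading=0, pen down
BK 12.1: (0,0) -> (-12.1,0) [heading=0, draw]
FD 2.2: (-12.1,0) -> (-9.9,0) [heading=0, draw]
BK 14.8: (-9.9,0) -> (-24.7,0) [heading=0, draw]
PD: pen down
LT 90: heading 0 -> 90
LT 137: heading 90 -> 227
FD 8.1: (-24.7,0) -> (-30.224,-5.924) [heading=227, draw]
FD 10.9: (-30.224,-5.924) -> (-37.658,-13.896) [heading=227, draw]
FD 8.6: (-37.658,-13.896) -> (-43.523,-20.185) [heading=227, draw]
FD 6.2: (-43.523,-20.185) -> (-47.752,-24.72) [heading=227, draw]
LT 45: heading 227 -> 272
LT 45: heading 272 -> 317
BK 8.5: (-47.752,-24.72) -> (-53.968,-18.923) [heading=317, draw]
FD 6.8: (-53.968,-18.923) -> (-48.995,-23.56) [heading=317, draw]
Final: pos=(-48.995,-23.56), heading=317, 9 segment(s) drawn

Segment lengths:
  seg 1: (0,0) -> (-12.1,0), length = 12.1
  seg 2: (-12.1,0) -> (-9.9,0), length = 2.2
  seg 3: (-9.9,0) -> (-24.7,0), length = 14.8
  seg 4: (-24.7,0) -> (-30.224,-5.924), length = 8.1
  seg 5: (-30.224,-5.924) -> (-37.658,-13.896), length = 10.9
  seg 6: (-37.658,-13.896) -> (-43.523,-20.185), length = 8.6
  seg 7: (-43.523,-20.185) -> (-47.752,-24.72), length = 6.2
  seg 8: (-47.752,-24.72) -> (-53.968,-18.923), length = 8.5
  seg 9: (-53.968,-18.923) -> (-48.995,-23.56), length = 6.8
Total = 78.2

Answer: 78.2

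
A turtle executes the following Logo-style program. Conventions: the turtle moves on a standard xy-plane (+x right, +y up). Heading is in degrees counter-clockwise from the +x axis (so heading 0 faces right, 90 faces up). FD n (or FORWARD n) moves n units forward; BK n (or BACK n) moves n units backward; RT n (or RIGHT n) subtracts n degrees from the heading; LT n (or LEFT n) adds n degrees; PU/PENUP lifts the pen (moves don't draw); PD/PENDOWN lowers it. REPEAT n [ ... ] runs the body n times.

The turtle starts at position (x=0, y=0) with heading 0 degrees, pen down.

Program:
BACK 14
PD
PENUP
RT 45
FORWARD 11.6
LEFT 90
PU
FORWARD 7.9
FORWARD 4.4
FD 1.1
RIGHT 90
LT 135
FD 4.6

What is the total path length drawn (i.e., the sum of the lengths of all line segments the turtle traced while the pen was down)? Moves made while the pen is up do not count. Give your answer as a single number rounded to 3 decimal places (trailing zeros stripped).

Executing turtle program step by step:
Start: pos=(0,0), heading=0, pen down
BK 14: (0,0) -> (-14,0) [heading=0, draw]
PD: pen down
PU: pen up
RT 45: heading 0 -> 315
FD 11.6: (-14,0) -> (-5.798,-8.202) [heading=315, move]
LT 90: heading 315 -> 45
PU: pen up
FD 7.9: (-5.798,-8.202) -> (-0.211,-2.616) [heading=45, move]
FD 4.4: (-0.211,-2.616) -> (2.9,0.495) [heading=45, move]
FD 1.1: (2.9,0.495) -> (3.678,1.273) [heading=45, move]
RT 90: heading 45 -> 315
LT 135: heading 315 -> 90
FD 4.6: (3.678,1.273) -> (3.678,5.873) [heading=90, move]
Final: pos=(3.678,5.873), heading=90, 1 segment(s) drawn

Segment lengths:
  seg 1: (0,0) -> (-14,0), length = 14
Total = 14

Answer: 14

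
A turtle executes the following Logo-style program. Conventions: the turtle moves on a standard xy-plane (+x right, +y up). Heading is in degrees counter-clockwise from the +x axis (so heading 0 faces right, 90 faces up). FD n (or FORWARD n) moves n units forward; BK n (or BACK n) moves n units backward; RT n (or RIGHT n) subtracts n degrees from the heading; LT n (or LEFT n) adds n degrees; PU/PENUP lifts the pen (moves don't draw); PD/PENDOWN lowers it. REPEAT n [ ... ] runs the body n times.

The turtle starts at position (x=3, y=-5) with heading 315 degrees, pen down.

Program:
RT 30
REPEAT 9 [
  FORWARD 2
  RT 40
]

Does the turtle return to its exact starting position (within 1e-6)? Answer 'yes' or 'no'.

Executing turtle program step by step:
Start: pos=(3,-5), heading=315, pen down
RT 30: heading 315 -> 285
REPEAT 9 [
  -- iteration 1/9 --
  FD 2: (3,-5) -> (3.518,-6.932) [heading=285, draw]
  RT 40: heading 285 -> 245
  -- iteration 2/9 --
  FD 2: (3.518,-6.932) -> (2.672,-8.744) [heading=245, draw]
  RT 40: heading 245 -> 205
  -- iteration 3/9 --
  FD 2: (2.672,-8.744) -> (0.86,-9.59) [heading=205, draw]
  RT 40: heading 205 -> 165
  -- iteration 4/9 --
  FD 2: (0.86,-9.59) -> (-1.072,-9.072) [heading=165, draw]
  RT 40: heading 165 -> 125
  -- iteration 5/9 --
  FD 2: (-1.072,-9.072) -> (-2.219,-7.434) [heading=125, draw]
  RT 40: heading 125 -> 85
  -- iteration 6/9 --
  FD 2: (-2.219,-7.434) -> (-2.045,-5.441) [heading=85, draw]
  RT 40: heading 85 -> 45
  -- iteration 7/9 --
  FD 2: (-2.045,-5.441) -> (-0.631,-4.027) [heading=45, draw]
  RT 40: heading 45 -> 5
  -- iteration 8/9 --
  FD 2: (-0.631,-4.027) -> (1.362,-3.853) [heading=5, draw]
  RT 40: heading 5 -> 325
  -- iteration 9/9 --
  FD 2: (1.362,-3.853) -> (3,-5) [heading=325, draw]
  RT 40: heading 325 -> 285
]
Final: pos=(3,-5), heading=285, 9 segment(s) drawn

Start position: (3, -5)
Final position: (3, -5)
Distance = 0; < 1e-6 -> CLOSED

Answer: yes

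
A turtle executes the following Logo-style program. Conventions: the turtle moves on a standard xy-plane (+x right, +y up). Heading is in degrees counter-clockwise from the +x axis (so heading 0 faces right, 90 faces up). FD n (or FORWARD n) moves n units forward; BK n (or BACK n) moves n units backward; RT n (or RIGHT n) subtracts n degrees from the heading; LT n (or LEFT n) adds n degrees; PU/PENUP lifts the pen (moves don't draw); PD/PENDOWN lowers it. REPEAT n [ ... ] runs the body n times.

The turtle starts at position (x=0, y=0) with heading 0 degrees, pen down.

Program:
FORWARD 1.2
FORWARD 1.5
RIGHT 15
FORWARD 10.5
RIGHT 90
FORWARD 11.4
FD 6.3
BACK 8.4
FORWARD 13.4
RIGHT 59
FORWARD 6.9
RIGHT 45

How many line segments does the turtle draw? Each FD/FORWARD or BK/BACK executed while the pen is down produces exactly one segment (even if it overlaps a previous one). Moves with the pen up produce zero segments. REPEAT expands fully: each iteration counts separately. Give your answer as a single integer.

Executing turtle program step by step:
Start: pos=(0,0), heading=0, pen down
FD 1.2: (0,0) -> (1.2,0) [heading=0, draw]
FD 1.5: (1.2,0) -> (2.7,0) [heading=0, draw]
RT 15: heading 0 -> 345
FD 10.5: (2.7,0) -> (12.842,-2.718) [heading=345, draw]
RT 90: heading 345 -> 255
FD 11.4: (12.842,-2.718) -> (9.892,-13.729) [heading=255, draw]
FD 6.3: (9.892,-13.729) -> (8.261,-19.814) [heading=255, draw]
BK 8.4: (8.261,-19.814) -> (10.435,-11.701) [heading=255, draw]
FD 13.4: (10.435,-11.701) -> (6.967,-24.644) [heading=255, draw]
RT 59: heading 255 -> 196
FD 6.9: (6.967,-24.644) -> (0.334,-26.546) [heading=196, draw]
RT 45: heading 196 -> 151
Final: pos=(0.334,-26.546), heading=151, 8 segment(s) drawn
Segments drawn: 8

Answer: 8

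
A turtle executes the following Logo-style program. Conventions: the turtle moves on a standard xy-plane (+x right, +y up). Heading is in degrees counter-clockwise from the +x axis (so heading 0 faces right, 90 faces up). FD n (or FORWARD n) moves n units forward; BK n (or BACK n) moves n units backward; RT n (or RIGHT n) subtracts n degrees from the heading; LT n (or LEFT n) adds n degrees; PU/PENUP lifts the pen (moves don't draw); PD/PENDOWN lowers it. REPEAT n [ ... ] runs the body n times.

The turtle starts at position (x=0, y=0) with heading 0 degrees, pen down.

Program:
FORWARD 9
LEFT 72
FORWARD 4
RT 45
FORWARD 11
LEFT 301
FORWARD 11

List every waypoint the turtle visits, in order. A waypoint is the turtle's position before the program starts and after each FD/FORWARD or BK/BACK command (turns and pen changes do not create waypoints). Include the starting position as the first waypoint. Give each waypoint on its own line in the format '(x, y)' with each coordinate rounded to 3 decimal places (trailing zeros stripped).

Answer: (0, 0)
(9, 0)
(10.236, 3.804)
(20.037, 8.798)
(29.366, 2.969)

Derivation:
Executing turtle program step by step:
Start: pos=(0,0), heading=0, pen down
FD 9: (0,0) -> (9,0) [heading=0, draw]
LT 72: heading 0 -> 72
FD 4: (9,0) -> (10.236,3.804) [heading=72, draw]
RT 45: heading 72 -> 27
FD 11: (10.236,3.804) -> (20.037,8.798) [heading=27, draw]
LT 301: heading 27 -> 328
FD 11: (20.037,8.798) -> (29.366,2.969) [heading=328, draw]
Final: pos=(29.366,2.969), heading=328, 4 segment(s) drawn
Waypoints (5 total):
(0, 0)
(9, 0)
(10.236, 3.804)
(20.037, 8.798)
(29.366, 2.969)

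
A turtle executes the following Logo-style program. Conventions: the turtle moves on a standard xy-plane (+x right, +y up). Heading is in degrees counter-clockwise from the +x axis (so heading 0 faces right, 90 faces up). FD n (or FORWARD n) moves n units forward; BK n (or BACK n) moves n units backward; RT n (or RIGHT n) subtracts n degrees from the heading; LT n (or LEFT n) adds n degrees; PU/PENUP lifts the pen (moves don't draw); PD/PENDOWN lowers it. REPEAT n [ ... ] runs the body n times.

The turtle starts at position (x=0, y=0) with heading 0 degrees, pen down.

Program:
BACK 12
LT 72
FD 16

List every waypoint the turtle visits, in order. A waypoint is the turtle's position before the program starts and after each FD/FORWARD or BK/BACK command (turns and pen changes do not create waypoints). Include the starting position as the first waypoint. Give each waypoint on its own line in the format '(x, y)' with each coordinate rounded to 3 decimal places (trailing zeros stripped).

Answer: (0, 0)
(-12, 0)
(-7.056, 15.217)

Derivation:
Executing turtle program step by step:
Start: pos=(0,0), heading=0, pen down
BK 12: (0,0) -> (-12,0) [heading=0, draw]
LT 72: heading 0 -> 72
FD 16: (-12,0) -> (-7.056,15.217) [heading=72, draw]
Final: pos=(-7.056,15.217), heading=72, 2 segment(s) drawn
Waypoints (3 total):
(0, 0)
(-12, 0)
(-7.056, 15.217)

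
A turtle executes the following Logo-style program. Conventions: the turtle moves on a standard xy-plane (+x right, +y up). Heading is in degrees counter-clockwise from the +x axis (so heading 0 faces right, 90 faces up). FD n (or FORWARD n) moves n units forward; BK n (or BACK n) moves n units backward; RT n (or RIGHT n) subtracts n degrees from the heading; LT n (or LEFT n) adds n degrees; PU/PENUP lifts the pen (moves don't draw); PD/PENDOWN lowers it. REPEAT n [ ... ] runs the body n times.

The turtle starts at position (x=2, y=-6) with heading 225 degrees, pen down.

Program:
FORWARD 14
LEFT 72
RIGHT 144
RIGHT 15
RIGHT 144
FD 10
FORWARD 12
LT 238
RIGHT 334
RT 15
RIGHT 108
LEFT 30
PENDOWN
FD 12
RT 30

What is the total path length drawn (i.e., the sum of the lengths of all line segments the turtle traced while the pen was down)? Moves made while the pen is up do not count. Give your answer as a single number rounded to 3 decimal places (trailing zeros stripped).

Answer: 48

Derivation:
Executing turtle program step by step:
Start: pos=(2,-6), heading=225, pen down
FD 14: (2,-6) -> (-7.899,-15.899) [heading=225, draw]
LT 72: heading 225 -> 297
RT 144: heading 297 -> 153
RT 15: heading 153 -> 138
RT 144: heading 138 -> 354
FD 10: (-7.899,-15.899) -> (2.046,-16.945) [heading=354, draw]
FD 12: (2.046,-16.945) -> (13.98,-18.199) [heading=354, draw]
LT 238: heading 354 -> 232
RT 334: heading 232 -> 258
RT 15: heading 258 -> 243
RT 108: heading 243 -> 135
LT 30: heading 135 -> 165
PD: pen down
FD 12: (13.98,-18.199) -> (2.389,-15.093) [heading=165, draw]
RT 30: heading 165 -> 135
Final: pos=(2.389,-15.093), heading=135, 4 segment(s) drawn

Segment lengths:
  seg 1: (2,-6) -> (-7.899,-15.899), length = 14
  seg 2: (-7.899,-15.899) -> (2.046,-16.945), length = 10
  seg 3: (2.046,-16.945) -> (13.98,-18.199), length = 12
  seg 4: (13.98,-18.199) -> (2.389,-15.093), length = 12
Total = 48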